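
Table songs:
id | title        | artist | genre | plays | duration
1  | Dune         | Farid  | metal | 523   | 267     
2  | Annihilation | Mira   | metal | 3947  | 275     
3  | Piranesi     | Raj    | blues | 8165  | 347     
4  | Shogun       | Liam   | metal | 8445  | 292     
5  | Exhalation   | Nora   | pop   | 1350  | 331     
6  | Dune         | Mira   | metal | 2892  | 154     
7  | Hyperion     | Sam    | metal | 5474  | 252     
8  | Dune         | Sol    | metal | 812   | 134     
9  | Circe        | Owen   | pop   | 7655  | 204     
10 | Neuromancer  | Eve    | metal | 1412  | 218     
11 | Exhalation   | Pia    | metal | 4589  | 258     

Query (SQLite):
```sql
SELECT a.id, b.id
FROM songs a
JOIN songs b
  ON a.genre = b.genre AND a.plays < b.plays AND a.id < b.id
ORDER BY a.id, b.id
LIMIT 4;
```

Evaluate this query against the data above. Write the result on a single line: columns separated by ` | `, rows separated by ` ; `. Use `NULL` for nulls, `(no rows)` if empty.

Pairs (a,b) with same genre, a.plays < b.plays, a.id < b.id.
genre groups: blues:{3} metal:{1,2,4,6,7,8,10,11} pop:{5,9}
Ordered by (a.id, b.id); first 4.

1 | 2 ; 1 | 4 ; 1 | 6 ; 1 | 7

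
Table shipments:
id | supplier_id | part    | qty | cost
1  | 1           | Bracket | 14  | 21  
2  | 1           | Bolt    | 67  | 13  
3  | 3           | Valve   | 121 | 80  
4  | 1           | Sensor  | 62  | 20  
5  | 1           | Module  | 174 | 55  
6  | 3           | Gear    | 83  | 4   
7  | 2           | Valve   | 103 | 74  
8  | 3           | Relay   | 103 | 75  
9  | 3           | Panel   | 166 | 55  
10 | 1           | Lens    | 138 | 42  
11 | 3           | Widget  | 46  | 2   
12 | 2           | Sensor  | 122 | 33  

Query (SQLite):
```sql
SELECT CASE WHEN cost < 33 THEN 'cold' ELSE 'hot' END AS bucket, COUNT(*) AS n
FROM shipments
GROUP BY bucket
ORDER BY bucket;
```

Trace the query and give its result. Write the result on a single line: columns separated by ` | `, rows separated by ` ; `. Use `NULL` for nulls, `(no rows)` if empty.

Bucket rows by cost < 33 → 'cold' else 'hot'; count each bucket.

cold | 5 ; hot | 7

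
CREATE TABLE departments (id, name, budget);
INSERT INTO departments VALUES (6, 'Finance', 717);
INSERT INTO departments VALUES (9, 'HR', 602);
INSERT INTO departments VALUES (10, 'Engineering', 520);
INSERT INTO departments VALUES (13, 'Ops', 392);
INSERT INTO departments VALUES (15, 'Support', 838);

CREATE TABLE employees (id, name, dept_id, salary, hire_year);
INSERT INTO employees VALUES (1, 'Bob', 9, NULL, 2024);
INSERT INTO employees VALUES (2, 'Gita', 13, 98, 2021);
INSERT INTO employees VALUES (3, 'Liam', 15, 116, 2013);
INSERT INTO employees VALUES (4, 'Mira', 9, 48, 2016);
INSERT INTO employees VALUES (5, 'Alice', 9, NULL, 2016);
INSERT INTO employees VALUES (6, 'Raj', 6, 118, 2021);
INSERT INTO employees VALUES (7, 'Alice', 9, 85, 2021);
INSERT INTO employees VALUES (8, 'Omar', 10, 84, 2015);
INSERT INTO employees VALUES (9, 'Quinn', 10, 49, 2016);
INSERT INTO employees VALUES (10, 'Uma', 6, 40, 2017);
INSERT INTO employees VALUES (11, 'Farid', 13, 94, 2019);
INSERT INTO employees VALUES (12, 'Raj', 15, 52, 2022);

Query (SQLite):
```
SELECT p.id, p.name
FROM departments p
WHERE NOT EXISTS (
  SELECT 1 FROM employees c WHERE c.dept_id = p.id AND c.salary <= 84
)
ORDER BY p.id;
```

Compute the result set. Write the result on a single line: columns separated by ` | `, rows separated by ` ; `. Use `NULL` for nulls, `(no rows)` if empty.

13 | Ops

For each departments row, check whether any employees with matching dept_id has salary <= 84.
Keep rows where that is false.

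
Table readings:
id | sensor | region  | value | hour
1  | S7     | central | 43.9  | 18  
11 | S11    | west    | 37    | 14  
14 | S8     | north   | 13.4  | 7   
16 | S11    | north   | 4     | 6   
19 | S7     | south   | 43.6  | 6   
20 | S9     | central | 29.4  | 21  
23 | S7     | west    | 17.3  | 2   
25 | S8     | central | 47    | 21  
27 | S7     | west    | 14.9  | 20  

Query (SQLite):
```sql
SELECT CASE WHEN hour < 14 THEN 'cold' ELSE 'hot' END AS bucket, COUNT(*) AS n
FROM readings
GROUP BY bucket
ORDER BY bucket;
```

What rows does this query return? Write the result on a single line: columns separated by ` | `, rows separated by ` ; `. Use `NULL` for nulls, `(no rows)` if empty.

cold | 4 ; hot | 5

Bucket rows by hour < 14 → 'cold' else 'hot'; count each bucket.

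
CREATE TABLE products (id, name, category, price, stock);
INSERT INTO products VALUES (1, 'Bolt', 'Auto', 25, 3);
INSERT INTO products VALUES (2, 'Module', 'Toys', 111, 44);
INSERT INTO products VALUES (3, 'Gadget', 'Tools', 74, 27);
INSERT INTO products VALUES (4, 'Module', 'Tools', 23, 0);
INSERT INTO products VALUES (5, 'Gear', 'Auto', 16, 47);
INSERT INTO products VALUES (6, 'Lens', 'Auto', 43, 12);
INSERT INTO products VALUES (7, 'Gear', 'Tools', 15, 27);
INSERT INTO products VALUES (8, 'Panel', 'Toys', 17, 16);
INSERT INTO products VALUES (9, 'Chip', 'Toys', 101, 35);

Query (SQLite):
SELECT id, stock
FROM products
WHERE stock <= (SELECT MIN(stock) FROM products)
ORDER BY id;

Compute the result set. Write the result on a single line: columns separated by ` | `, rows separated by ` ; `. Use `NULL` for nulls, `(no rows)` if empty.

Scalar subquery: MIN(stock) over all products rows = 0.
Keep rows where stock <= that value.

4 | 0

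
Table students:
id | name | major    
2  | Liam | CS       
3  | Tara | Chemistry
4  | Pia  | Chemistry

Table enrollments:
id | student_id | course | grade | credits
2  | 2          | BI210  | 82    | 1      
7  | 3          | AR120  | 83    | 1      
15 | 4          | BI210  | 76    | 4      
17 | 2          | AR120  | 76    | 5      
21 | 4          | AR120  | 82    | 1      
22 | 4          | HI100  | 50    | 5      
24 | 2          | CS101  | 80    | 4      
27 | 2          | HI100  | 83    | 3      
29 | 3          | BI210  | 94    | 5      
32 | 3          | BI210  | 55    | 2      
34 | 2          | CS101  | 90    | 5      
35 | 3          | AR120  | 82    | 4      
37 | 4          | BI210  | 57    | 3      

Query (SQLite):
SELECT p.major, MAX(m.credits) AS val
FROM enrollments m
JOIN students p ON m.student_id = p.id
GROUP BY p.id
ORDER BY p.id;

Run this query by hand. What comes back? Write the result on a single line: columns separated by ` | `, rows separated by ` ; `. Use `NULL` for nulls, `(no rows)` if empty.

Join each enrollments row to its students via student_id.
Group joined rows by students.id; compute MAX(m.credits) per group.
  2: ids {2, 17, 24, 27, 34} → MAX(m.credits)=5
  3: ids {7, 29, 32, 35} → MAX(m.credits)=5
  4: ids {15, 21, 22, 37} → MAX(m.credits)=5

CS | 5 ; Chemistry | 5 ; Chemistry | 5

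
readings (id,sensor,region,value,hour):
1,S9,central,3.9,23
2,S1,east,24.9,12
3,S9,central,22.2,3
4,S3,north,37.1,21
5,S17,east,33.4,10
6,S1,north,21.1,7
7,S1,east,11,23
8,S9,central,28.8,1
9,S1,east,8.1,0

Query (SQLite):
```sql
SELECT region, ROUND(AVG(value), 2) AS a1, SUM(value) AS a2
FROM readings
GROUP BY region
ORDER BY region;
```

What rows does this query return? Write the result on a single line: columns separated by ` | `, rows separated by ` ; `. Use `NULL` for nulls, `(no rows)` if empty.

central | 18.3 | 54.9 ; east | 19.35 | 77.4 ; north | 29.1 | 58.2

Group readings by region.
Per group compute: ROUND(AVG(value), 2), SUM(value).
  central: ids {1, 3, 8} → ROUND(AVG(value), 2)=18.3, SUM(value)=54.9
  east: ids {2, 5, 7, 9} → ROUND(AVG(value), 2)=19.35, SUM(value)=77.4
  north: ids {4, 6} → ROUND(AVG(value), 2)=29.1, SUM(value)=58.2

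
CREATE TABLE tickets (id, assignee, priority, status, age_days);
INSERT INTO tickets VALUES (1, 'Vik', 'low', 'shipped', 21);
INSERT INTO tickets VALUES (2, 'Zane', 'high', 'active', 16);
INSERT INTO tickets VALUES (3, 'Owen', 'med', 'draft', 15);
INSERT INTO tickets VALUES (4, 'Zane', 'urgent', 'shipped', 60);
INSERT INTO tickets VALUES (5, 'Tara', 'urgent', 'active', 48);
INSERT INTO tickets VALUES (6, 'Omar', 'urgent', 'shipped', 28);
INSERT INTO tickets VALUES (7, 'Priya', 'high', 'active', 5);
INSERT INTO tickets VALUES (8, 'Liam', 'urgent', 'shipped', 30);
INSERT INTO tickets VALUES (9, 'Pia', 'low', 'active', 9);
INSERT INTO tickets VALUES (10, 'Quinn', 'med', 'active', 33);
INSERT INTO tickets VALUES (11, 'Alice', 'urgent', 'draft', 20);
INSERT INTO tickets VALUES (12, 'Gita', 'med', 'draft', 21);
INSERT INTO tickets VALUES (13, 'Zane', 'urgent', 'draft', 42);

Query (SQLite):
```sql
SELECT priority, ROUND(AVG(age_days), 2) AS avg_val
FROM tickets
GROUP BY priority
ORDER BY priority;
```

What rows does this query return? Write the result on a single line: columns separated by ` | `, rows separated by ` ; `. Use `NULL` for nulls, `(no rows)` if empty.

high | 10.5 ; low | 15 ; med | 23 ; urgent | 38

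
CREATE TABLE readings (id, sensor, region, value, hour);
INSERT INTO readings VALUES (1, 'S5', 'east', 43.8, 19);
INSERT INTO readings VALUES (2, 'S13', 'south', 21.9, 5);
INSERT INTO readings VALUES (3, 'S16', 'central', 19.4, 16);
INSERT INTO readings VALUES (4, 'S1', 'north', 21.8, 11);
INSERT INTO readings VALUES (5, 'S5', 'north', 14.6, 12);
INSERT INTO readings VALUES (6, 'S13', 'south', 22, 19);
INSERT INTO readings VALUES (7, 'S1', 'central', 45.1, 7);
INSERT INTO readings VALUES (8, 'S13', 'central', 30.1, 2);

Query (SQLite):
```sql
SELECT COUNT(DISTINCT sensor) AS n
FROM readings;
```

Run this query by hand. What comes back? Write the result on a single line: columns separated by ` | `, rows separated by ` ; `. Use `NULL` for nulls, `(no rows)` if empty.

Count distinct non-NULL sensor values.

4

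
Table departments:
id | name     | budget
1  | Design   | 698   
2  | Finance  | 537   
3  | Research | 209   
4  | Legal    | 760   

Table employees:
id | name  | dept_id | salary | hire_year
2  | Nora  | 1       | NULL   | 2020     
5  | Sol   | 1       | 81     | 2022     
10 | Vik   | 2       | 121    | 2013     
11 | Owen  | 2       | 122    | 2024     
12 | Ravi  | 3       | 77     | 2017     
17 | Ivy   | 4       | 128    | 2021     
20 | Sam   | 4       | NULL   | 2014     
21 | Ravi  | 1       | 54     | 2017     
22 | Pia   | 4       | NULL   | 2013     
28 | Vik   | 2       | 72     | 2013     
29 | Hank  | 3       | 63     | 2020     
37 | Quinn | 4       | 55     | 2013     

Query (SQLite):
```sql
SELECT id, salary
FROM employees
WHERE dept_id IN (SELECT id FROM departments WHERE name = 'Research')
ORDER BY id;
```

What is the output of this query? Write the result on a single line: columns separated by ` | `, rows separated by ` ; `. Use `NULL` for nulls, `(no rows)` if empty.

Inner query: departments.id where name = 'Research'.
Outer: keep employees rows whose dept_id is in that set.
Inner query → {3}

12 | 77 ; 29 | 63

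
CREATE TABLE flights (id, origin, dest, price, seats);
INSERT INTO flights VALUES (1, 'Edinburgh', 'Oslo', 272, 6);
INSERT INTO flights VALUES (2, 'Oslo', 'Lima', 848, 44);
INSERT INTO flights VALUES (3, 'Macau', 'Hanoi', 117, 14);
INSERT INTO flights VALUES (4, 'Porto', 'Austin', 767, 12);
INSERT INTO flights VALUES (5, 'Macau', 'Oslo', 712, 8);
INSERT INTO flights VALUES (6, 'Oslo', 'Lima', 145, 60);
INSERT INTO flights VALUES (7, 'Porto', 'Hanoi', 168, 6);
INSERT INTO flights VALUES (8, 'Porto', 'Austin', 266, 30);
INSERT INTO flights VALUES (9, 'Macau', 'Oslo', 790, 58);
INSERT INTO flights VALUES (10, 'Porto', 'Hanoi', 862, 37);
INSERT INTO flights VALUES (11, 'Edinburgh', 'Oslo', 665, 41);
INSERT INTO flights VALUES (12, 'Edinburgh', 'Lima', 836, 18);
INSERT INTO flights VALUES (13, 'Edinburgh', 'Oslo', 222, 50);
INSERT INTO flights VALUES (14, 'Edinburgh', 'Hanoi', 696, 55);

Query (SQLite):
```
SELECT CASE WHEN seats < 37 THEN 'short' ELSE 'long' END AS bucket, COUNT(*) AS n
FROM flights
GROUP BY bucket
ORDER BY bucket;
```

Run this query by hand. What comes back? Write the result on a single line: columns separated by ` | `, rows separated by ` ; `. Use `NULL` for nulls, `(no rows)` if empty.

long | 7 ; short | 7

Bucket rows by seats < 37 → 'short' else 'long'; count each bucket.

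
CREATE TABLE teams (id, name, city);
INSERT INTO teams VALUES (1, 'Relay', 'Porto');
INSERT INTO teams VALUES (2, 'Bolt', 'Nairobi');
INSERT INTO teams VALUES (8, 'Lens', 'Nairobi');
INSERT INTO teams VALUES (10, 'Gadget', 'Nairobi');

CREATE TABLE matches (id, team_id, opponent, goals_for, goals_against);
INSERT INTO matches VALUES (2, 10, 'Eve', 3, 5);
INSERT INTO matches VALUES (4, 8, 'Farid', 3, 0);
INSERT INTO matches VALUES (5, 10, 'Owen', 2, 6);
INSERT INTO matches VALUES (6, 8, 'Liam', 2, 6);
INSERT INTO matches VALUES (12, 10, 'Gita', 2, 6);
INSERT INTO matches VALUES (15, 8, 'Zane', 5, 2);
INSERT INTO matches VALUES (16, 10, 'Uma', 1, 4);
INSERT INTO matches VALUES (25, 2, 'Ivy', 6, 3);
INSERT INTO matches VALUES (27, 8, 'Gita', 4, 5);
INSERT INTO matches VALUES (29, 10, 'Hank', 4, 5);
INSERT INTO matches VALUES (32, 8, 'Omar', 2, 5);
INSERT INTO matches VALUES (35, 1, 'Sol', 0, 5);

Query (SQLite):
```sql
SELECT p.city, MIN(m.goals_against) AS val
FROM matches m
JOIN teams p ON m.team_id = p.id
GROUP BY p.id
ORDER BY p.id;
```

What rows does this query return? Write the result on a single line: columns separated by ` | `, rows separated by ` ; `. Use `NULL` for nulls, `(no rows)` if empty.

Join each matches row to its teams via team_id.
Group joined rows by teams.id; compute MIN(m.goals_against) per group.
  1: ids {35} → MIN(m.goals_against)=5
  2: ids {25} → MIN(m.goals_against)=3
  8: ids {4, 6, 15, 27, 32} → MIN(m.goals_against)=0
  10: ids {2, 5, 12, 16, 29} → MIN(m.goals_against)=4

Porto | 5 ; Nairobi | 3 ; Nairobi | 0 ; Nairobi | 4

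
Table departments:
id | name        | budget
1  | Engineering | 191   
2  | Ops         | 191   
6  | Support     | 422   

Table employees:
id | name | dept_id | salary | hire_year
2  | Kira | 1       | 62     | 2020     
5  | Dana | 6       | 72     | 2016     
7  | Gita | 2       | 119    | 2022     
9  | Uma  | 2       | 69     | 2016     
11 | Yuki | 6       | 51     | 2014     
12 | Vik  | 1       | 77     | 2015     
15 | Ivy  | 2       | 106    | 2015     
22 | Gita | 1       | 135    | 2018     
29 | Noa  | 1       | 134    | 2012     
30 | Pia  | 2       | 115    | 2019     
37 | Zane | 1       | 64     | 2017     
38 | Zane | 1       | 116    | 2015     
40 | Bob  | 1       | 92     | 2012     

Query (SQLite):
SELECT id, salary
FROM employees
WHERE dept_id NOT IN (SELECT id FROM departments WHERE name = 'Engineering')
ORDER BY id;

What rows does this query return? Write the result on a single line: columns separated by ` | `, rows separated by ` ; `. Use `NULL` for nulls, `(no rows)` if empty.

Inner query: departments.id where name = 'Engineering'.
Outer: keep employees rows whose dept_id is not in that set.
Inner query → {1}

5 | 72 ; 7 | 119 ; 9 | 69 ; 11 | 51 ; 15 | 106 ; 30 | 115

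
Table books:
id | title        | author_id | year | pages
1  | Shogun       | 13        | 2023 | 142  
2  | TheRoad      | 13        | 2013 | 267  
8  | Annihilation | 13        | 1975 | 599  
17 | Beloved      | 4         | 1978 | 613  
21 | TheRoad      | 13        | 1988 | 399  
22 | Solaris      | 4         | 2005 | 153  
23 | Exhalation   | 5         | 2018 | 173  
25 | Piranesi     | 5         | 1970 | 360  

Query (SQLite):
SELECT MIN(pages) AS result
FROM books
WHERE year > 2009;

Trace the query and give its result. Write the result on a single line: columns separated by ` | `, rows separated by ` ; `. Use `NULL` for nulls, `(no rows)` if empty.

Rows where year > 2009 → pages values: [142, 267, 173].
MIN of non-NULL values = 142.

142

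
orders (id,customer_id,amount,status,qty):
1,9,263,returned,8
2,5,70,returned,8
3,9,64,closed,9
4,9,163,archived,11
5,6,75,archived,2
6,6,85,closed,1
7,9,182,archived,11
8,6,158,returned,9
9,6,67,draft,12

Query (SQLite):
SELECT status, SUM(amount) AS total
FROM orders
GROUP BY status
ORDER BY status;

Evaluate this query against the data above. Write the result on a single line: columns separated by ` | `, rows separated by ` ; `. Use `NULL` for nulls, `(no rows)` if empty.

archived | 420 ; closed | 149 ; draft | 67 ; returned | 491

Partition orders by status; compute SUM(amount) within each group.
  archived: ids {4, 5, 7} → SUM(amount)=420
  closed: ids {3, 6} → SUM(amount)=149
  draft: ids {9} → SUM(amount)=67
  returned: ids {1, 2, 8} → SUM(amount)=491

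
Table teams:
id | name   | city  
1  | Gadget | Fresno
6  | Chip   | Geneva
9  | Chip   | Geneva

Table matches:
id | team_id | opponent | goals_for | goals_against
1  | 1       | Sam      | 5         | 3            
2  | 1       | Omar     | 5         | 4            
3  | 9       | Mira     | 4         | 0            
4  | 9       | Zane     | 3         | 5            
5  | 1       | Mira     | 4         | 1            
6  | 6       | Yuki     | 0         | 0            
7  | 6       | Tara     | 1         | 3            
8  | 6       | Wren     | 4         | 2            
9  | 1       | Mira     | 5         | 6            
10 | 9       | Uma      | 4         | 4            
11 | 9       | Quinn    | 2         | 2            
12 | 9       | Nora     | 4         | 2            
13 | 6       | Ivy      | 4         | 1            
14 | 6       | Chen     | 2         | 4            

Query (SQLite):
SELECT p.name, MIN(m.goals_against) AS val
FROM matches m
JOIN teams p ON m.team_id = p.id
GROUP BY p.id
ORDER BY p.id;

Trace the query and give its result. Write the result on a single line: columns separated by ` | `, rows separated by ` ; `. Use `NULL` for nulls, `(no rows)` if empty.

Join each matches row to its teams via team_id.
Group joined rows by teams.id; compute MIN(m.goals_against) per group.
  1: ids {1, 2, 5, 9} → MIN(m.goals_against)=1
  6: ids {6, 7, 8, 13, 14} → MIN(m.goals_against)=0
  9: ids {3, 4, 10, 11, 12} → MIN(m.goals_against)=0

Gadget | 1 ; Chip | 0 ; Chip | 0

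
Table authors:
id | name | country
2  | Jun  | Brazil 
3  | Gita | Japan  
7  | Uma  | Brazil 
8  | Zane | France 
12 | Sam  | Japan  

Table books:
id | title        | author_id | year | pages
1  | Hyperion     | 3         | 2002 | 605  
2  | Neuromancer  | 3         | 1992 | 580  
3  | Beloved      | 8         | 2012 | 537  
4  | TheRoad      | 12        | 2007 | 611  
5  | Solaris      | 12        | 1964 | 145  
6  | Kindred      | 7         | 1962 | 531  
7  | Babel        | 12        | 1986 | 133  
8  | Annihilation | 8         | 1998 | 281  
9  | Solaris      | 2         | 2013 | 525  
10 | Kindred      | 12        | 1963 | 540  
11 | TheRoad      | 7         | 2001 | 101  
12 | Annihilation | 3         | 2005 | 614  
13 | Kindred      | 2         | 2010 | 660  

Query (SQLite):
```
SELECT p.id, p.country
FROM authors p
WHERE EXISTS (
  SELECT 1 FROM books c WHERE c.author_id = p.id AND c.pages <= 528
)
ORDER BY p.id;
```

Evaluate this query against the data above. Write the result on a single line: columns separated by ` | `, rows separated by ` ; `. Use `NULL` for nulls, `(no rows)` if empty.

2 | Brazil ; 7 | Brazil ; 8 | France ; 12 | Japan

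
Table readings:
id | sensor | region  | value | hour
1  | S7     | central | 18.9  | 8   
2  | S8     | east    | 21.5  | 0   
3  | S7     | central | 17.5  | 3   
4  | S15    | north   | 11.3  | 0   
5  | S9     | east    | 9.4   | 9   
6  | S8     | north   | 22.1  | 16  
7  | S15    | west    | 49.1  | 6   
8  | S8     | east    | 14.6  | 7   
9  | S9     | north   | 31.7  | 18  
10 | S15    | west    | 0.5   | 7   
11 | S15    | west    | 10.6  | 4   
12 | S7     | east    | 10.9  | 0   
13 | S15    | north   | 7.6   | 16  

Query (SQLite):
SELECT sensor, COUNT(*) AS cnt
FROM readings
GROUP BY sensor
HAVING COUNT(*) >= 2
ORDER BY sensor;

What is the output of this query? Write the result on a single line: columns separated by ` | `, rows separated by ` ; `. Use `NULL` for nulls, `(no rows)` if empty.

Partition readings by sensor; compute COUNT(*) within each group.
HAVING: keep groups with count ≥ 2.
  S15: ids {4, 7, 10, 11, 13} → COUNT(*)=5
  S7: ids {1, 3, 12} → COUNT(*)=3
  S8: ids {2, 6, 8} → COUNT(*)=3
  S9: ids {5, 9} → COUNT(*)=2

S15 | 5 ; S7 | 3 ; S8 | 3 ; S9 | 2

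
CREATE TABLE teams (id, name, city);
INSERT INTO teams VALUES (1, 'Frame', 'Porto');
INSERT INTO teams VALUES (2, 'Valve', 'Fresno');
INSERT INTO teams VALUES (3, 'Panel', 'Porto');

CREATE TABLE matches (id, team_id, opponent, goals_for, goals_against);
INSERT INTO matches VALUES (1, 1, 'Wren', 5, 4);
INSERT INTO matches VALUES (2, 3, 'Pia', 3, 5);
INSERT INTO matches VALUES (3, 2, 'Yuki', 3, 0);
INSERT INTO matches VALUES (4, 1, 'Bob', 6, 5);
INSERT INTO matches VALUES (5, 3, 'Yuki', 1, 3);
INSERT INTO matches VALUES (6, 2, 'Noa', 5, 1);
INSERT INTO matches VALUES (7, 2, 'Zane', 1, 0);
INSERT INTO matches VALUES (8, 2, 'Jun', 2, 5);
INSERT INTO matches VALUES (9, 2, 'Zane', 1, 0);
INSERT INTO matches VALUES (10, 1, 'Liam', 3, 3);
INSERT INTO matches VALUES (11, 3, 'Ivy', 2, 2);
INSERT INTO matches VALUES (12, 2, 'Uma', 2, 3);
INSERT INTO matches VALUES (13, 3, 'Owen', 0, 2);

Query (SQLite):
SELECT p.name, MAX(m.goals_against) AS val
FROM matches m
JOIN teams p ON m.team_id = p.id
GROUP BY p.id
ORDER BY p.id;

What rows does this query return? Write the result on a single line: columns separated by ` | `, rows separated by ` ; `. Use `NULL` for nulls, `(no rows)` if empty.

Frame | 5 ; Valve | 5 ; Panel | 5

Join each matches row to its teams via team_id.
Group joined rows by teams.id; compute MAX(m.goals_against) per group.
  1: ids {1, 4, 10} → MAX(m.goals_against)=5
  2: ids {3, 6, 7, 8, 9, 12} → MAX(m.goals_against)=5
  3: ids {2, 5, 11, 13} → MAX(m.goals_against)=5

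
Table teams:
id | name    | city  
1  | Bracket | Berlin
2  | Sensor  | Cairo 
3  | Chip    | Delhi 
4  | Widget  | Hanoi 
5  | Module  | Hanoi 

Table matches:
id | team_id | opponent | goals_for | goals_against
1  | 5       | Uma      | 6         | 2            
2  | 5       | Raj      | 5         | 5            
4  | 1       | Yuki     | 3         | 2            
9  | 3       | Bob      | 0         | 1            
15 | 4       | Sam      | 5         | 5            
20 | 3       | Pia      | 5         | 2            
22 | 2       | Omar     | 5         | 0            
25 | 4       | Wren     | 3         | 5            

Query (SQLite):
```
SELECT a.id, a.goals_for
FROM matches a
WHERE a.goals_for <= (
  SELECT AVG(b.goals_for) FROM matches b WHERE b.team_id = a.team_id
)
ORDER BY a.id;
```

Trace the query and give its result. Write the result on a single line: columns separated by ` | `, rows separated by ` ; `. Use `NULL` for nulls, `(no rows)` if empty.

For each matches row a, compute AVG(goals_for) over rows sharing a.team_id.
Keep row a if a.goals_for <= that per-group AVG.
  team_id=1: AVG(goals_for) = 3.0
  team_id=2: AVG(goals_for) = 5.0
  team_id=3: AVG(goals_for) = 2.5
  team_id=4: AVG(goals_for) = 4.0
  team_id=5: AVG(goals_for) = 5.5

2 | 5 ; 4 | 3 ; 9 | 0 ; 22 | 5 ; 25 | 3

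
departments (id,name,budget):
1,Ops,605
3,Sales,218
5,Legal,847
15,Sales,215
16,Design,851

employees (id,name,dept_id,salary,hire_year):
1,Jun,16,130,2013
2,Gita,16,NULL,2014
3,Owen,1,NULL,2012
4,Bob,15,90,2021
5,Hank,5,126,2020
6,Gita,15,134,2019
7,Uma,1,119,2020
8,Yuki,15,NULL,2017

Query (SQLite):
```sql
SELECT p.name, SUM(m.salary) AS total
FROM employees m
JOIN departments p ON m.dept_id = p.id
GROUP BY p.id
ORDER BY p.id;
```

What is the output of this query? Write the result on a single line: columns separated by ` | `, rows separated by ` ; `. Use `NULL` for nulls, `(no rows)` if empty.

Ops | 119 ; Legal | 126 ; Sales | 224 ; Design | 130

Join each employees row to its departments via dept_id.
Group joined rows by departments.id; compute SUM(m.salary) per group.
  1: ids {3, 7} → SUM(m.salary)=119
  5: ids {5} → SUM(m.salary)=126
  15: ids {4, 6, 8} → SUM(m.salary)=224
  16: ids {1, 2} → SUM(m.salary)=130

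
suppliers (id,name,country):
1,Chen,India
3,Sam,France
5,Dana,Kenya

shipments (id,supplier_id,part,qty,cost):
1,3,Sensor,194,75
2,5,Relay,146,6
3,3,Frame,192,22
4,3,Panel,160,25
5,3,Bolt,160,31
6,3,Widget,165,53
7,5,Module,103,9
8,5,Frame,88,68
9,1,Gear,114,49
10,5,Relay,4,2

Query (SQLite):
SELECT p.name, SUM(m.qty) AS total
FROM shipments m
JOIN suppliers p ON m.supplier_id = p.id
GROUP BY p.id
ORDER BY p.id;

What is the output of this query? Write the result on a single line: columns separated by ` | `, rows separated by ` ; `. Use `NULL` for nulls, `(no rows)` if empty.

Chen | 114 ; Sam | 871 ; Dana | 341

Join each shipments row to its suppliers via supplier_id.
Group joined rows by suppliers.id; compute SUM(m.qty) per group.
  1: ids {9} → SUM(m.qty)=114
  3: ids {1, 3, 4, 5, 6} → SUM(m.qty)=871
  5: ids {2, 7, 8, 10} → SUM(m.qty)=341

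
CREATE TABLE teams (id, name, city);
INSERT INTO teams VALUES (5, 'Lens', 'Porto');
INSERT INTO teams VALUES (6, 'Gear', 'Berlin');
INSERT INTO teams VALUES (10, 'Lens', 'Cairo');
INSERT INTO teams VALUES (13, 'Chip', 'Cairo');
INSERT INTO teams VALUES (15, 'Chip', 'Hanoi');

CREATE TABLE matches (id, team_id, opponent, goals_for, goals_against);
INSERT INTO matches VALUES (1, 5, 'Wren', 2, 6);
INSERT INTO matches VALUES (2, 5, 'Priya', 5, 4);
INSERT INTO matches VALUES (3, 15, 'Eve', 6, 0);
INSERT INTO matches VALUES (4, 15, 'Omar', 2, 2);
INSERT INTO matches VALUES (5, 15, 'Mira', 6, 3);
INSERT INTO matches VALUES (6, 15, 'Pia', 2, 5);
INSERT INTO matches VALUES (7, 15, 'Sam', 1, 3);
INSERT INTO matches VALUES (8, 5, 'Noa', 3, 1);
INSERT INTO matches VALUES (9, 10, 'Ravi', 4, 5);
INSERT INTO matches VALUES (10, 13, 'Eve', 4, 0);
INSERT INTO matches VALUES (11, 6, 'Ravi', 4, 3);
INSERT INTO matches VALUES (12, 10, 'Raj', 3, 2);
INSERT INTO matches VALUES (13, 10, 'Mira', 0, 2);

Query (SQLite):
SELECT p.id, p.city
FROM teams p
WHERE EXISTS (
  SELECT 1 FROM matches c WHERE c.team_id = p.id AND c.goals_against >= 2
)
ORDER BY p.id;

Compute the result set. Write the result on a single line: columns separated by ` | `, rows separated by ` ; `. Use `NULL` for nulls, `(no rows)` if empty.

5 | Porto ; 6 | Berlin ; 10 | Cairo ; 15 | Hanoi

For each teams row, check whether any matches with matching team_id has goals_against >= 2.
Keep rows where that is true.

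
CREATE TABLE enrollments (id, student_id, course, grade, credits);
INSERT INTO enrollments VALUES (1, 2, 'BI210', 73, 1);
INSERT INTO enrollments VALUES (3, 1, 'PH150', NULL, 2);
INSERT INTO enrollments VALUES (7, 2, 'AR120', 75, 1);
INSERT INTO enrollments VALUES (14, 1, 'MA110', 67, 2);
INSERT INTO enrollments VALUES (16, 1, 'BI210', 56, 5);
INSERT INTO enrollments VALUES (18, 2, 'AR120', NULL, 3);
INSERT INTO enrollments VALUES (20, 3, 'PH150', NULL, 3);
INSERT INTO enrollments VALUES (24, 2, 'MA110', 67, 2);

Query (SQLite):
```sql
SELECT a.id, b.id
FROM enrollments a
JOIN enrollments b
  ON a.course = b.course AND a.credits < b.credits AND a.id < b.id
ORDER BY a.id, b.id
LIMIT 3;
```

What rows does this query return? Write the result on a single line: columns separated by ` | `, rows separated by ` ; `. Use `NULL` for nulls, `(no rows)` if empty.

1 | 16 ; 3 | 20 ; 7 | 18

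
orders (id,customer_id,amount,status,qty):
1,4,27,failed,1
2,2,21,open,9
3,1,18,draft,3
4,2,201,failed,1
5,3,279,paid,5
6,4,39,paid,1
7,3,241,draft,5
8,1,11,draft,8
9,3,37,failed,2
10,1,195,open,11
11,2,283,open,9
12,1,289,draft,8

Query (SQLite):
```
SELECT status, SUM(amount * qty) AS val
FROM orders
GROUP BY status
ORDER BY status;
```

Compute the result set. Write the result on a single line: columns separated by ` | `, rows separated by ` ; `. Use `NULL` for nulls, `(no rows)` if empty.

For each row compute amount * qty.
Group by status; take SUM of the expression per group.
  draft: ids {3, 7, 8, 12} → SUM(amount * qty)=3659
  failed: ids {1, 4, 9} → SUM(amount * qty)=302
  open: ids {2, 10, 11} → SUM(amount * qty)=4881
  paid: ids {5, 6} → SUM(amount * qty)=1434

draft | 3659 ; failed | 302 ; open | 4881 ; paid | 1434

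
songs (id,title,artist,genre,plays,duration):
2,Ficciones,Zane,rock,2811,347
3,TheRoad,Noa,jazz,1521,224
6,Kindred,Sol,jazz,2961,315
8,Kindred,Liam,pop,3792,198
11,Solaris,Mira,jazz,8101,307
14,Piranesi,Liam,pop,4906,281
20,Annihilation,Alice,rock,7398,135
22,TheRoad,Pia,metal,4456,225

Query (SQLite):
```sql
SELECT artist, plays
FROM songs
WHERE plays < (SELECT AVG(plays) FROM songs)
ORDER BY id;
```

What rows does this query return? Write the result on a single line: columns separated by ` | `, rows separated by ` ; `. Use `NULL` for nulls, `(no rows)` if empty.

Zane | 2811 ; Noa | 1521 ; Sol | 2961 ; Liam | 3792 ; Pia | 4456

Scalar subquery: AVG(plays) over all songs rows = 4493.25.
Keep rows where plays < that value.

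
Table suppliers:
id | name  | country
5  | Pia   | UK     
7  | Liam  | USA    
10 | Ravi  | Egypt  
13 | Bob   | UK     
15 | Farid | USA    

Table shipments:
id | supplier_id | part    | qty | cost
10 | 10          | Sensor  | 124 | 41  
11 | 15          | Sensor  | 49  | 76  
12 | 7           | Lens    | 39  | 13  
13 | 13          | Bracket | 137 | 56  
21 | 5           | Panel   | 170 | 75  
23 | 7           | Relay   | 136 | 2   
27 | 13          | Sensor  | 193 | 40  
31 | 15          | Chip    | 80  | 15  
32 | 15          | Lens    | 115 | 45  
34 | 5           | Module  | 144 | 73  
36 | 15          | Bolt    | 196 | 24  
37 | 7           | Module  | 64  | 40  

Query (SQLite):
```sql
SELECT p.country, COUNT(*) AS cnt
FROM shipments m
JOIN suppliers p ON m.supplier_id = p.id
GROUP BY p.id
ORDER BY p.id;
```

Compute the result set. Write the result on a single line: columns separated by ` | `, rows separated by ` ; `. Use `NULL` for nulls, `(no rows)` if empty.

UK | 2 ; USA | 3 ; Egypt | 1 ; UK | 2 ; USA | 4

Join each shipments row to its suppliers via supplier_id.
Group joined rows by suppliers.id; compute COUNT(*) per group.
  5: ids {21, 34} → COUNT(*)=2
  7: ids {12, 23, 37} → COUNT(*)=3
  10: ids {10} → COUNT(*)=1
  13: ids {13, 27} → COUNT(*)=2
  15: ids {11, 31, 32, 36} → COUNT(*)=4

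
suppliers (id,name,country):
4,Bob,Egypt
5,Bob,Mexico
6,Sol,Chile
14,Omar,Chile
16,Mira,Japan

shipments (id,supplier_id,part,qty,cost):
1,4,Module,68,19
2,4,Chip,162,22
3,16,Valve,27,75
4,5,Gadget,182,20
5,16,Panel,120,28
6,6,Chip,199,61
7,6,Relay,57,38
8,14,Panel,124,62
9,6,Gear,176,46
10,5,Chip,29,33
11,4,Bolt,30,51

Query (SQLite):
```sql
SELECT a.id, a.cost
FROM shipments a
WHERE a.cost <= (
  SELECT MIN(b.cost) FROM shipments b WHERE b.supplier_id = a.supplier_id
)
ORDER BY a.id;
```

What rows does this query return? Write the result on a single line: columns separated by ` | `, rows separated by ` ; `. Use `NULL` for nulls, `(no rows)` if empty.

1 | 19 ; 4 | 20 ; 5 | 28 ; 7 | 38 ; 8 | 62

For each shipments row a, compute MIN(cost) over rows sharing a.supplier_id.
Keep row a if a.cost <= that per-group MIN.
  supplier_id=4: MIN(cost) = 19
  supplier_id=5: MIN(cost) = 20
  supplier_id=6: MIN(cost) = 38
  supplier_id=14: MIN(cost) = 62
  supplier_id=16: MIN(cost) = 28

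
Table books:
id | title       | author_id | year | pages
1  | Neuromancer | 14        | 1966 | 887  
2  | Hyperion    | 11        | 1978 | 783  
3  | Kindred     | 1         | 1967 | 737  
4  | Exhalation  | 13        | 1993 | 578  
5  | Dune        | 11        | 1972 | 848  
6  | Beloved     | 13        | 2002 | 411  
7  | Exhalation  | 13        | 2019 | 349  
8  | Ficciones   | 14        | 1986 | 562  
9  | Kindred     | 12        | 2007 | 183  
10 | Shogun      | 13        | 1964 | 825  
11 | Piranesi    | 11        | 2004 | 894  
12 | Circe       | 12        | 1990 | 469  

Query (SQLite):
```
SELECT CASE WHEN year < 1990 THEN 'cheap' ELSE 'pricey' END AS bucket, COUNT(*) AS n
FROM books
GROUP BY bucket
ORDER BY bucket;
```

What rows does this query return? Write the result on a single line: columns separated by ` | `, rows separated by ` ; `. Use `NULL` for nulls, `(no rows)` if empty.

Bucket rows by year < 1990 → 'cheap' else 'pricey'; count each bucket.

cheap | 6 ; pricey | 6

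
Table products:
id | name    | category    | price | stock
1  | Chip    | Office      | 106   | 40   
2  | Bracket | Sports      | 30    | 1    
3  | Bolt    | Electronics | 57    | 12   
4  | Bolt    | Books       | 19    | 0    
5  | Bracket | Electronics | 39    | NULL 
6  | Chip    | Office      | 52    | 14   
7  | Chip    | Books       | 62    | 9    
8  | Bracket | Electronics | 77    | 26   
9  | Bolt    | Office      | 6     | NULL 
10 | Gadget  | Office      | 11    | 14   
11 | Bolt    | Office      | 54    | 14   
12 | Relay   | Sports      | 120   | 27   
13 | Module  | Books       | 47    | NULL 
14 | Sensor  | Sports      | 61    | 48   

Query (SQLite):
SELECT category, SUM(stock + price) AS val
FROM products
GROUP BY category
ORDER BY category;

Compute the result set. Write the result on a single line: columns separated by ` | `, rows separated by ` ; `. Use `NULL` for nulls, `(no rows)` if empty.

For each row compute stock + price.
Group by category; take SUM of the expression per group.
  Books: ids {4, 7, 13} → SUM(stock + price)=90
  Electronics: ids {3, 5, 8} → SUM(stock + price)=172
  Office: ids {1, 6, 9, 10, 11} → SUM(stock + price)=305
  Sports: ids {2, 12, 14} → SUM(stock + price)=287

Books | 90 ; Electronics | 172 ; Office | 305 ; Sports | 287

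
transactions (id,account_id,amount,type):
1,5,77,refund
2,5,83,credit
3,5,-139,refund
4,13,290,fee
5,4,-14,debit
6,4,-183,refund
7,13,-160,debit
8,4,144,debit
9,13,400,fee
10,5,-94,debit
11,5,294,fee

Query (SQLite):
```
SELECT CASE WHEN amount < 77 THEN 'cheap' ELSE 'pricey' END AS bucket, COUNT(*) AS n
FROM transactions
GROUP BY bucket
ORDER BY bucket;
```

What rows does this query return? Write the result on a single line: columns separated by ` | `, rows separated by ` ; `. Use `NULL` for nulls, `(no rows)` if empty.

Bucket rows by amount < 77 → 'cheap' else 'pricey'; count each bucket.

cheap | 5 ; pricey | 6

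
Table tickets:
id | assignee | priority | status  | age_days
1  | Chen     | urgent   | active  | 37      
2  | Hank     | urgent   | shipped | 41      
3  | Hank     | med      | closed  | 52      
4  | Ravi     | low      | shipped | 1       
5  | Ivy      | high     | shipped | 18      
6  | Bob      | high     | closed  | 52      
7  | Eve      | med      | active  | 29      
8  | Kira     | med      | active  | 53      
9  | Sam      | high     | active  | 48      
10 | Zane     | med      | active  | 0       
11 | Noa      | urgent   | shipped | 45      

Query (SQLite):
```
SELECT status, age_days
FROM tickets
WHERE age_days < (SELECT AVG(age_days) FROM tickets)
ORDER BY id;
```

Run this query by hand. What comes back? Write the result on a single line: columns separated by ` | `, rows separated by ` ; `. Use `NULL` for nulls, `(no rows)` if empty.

shipped | 1 ; shipped | 18 ; active | 29 ; active | 0

Scalar subquery: AVG(age_days) over all tickets rows = 34.181818 (≈; comparison uses full precision).
Keep rows where age_days < that value.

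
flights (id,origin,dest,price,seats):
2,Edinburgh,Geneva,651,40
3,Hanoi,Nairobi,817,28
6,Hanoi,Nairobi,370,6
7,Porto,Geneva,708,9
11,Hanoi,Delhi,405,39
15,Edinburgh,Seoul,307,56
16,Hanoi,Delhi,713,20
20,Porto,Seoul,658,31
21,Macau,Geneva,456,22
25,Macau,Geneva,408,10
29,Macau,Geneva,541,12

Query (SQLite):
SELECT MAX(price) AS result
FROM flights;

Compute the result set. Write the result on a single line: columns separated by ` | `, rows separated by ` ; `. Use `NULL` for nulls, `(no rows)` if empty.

All price values: [651, 817, 370, 708, 405, 307, 713, 658, 456, 408, 541].
MAX of non-NULL values = 817.

817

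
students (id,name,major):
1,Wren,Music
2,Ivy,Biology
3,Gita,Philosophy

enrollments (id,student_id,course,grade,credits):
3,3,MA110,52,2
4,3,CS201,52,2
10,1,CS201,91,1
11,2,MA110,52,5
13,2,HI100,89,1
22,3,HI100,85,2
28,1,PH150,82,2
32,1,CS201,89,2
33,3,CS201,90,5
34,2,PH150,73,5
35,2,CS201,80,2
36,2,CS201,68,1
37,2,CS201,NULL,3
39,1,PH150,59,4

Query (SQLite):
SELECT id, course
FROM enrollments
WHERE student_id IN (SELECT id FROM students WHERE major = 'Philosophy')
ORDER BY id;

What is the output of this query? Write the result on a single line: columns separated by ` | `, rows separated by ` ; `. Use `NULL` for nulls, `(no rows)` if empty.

3 | MA110 ; 4 | CS201 ; 22 | HI100 ; 33 | CS201

Inner query: students.id where major = 'Philosophy'.
Outer: keep enrollments rows whose student_id is in that set.
Inner query → {3}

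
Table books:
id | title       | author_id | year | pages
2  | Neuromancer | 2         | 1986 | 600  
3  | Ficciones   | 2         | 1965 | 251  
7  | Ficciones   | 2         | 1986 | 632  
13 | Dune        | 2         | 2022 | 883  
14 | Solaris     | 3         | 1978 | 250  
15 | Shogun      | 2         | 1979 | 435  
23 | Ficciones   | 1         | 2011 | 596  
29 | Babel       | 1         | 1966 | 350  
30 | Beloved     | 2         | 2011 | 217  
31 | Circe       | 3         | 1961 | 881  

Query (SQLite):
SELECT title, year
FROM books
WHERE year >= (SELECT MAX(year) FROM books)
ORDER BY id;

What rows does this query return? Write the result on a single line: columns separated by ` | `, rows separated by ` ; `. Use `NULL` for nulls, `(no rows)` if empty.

Scalar subquery: MAX(year) over all books rows = 2022.
Keep rows where year >= that value.

Dune | 2022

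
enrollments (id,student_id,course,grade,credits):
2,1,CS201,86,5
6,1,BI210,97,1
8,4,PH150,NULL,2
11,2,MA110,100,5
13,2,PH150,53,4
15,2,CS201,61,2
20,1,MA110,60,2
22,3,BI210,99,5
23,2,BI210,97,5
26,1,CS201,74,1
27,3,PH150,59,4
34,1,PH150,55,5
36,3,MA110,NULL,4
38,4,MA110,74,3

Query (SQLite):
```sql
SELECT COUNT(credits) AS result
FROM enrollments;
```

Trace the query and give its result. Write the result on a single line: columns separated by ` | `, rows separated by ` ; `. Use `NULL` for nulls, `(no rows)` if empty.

14

All credits values: [5, 1, 2, 5, 4, 2, 2, 5, 5, 1, 4, 5, 4, 3].
COUNT(credits) counts non-NULL values → 14.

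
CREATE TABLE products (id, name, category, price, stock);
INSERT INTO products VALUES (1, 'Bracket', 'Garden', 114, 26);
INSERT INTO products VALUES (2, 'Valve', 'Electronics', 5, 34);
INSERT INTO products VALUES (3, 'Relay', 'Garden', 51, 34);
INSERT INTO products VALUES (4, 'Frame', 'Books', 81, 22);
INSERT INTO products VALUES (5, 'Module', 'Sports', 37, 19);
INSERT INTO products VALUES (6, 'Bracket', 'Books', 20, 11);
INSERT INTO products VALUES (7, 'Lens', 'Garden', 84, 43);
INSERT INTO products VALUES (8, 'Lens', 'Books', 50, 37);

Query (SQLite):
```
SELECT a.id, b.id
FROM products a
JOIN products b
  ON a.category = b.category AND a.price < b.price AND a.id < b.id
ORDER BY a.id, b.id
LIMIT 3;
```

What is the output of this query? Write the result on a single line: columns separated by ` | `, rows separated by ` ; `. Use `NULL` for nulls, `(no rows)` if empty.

3 | 7 ; 6 | 8

Pairs (a,b) with same category, a.price < b.price, a.id < b.id.
category groups: Books:{4,6,8} Electronics:{2} Garden:{1,3,7} Sports:{5}
Ordered by (a.id, b.id); first 3.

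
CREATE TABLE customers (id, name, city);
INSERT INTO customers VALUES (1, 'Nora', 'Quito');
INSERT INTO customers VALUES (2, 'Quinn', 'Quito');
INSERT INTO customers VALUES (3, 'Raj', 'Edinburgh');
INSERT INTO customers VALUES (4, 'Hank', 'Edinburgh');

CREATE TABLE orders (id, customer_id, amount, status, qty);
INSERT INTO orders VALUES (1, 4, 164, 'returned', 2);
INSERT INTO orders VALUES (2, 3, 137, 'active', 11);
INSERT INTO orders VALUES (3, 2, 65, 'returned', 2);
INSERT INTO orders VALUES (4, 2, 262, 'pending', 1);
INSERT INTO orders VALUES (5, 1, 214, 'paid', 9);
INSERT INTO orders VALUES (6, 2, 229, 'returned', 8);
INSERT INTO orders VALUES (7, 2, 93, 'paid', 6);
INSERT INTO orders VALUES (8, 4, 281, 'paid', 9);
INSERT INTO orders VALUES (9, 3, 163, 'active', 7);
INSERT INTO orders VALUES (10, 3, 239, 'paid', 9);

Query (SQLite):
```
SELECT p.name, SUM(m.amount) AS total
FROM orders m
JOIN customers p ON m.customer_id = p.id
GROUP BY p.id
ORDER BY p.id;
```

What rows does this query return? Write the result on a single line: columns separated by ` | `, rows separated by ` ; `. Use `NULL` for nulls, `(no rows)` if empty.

Nora | 214 ; Quinn | 649 ; Raj | 539 ; Hank | 445

Join each orders row to its customers via customer_id.
Group joined rows by customers.id; compute SUM(m.amount) per group.
  1: ids {5} → SUM(m.amount)=214
  2: ids {3, 4, 6, 7} → SUM(m.amount)=649
  3: ids {2, 9, 10} → SUM(m.amount)=539
  4: ids {1, 8} → SUM(m.amount)=445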